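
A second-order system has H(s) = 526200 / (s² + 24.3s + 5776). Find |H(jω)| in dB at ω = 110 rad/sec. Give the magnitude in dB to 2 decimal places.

37.69 dB

|(j110)² + 24.3(j110) + 5776| = |-6324 + j2673| = 6866
|H(j110)| = 526200 / 6866 = 76.642
20 log₁₀(76.642) = 37.689 dB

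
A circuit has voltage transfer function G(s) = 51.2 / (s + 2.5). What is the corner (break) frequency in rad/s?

2.5 rad/s

The single real pole at s = −2.5 gives a corner at ω = 2.5 rad/s.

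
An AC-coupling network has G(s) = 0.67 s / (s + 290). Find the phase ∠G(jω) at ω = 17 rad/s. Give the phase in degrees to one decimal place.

86.6°

∠(j17) = 90.00°
∠(j17 + 290) = arctan(17/290) = 3.35°
∠G(j17) = 90.00° − 3.35° = 86.65°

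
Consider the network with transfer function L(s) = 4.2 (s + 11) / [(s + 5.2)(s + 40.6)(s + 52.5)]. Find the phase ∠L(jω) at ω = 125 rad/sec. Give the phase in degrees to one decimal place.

-141.9°

∠(j125 + 11) = arctan(125/11) = 84.97°
∠(j125 + 5.2) = arctan(125/5.2) = 87.62°
∠(j125 + 40.6) = arctan(125/40.6) = 72.01°
∠(j125 + 52.5) = arctan(125/52.5) = 67.22°
∠L(j125) = 84.97° − (87.62° + 72.01° + 67.22°) = -141.87°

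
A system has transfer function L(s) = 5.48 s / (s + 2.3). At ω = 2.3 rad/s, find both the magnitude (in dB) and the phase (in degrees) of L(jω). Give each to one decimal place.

|j2.3| = 2.3
|j2.3 + 2.3| = √(2.3² + 2.3²) = 3.253
|L(j2.3)| = 5.48 × 2.3 / 3.253 = 3.8749
20 log₁₀(3.8749) = 11.77 dB
∠(j2.3) = 90.00°
∠(j2.3 + 2.3) = arctan(2.3/2.3) = 45.00°
∠L(j2.3) = 90.00° − 45.00° = 45.00°

|L| = 11.8 dB, ∠L = 45.0 deg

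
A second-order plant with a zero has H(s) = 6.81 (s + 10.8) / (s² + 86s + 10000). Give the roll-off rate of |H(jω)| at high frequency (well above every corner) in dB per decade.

With 1 zero and 2 poles, the high-frequency asymptotic slope is 20 × (1 − 2) = -20 dB/decade.

-20 dB/decade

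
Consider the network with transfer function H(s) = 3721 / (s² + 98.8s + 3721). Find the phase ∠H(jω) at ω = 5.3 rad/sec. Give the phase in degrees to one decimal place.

∠[(j5.3)² + 98.8(j5.3) + 3721] = ∠[3692.9 + j523.64] = 8.07°
∠H(j5.3) = −8.07° = -8.07°

-8.1°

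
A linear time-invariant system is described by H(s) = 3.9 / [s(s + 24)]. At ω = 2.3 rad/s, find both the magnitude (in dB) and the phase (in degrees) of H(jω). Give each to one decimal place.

|j2.3 + 24| = √(2.3² + 24²) = 24.11
|j2.3| = 2.3
|H(j2.3)| = 3.9 / (24.11 × 2.3) = 0.07033
20 log₁₀(0.07033) = -23.06 dB
∠(j2.3 + 24) = arctan(2.3/24) = 5.47°
∠(j2.3) = 90.00°
∠H(j2.3) = − (5.47° + 90.00°) = -95.47°

|H| = -23.1 dB, ∠H = -95.5°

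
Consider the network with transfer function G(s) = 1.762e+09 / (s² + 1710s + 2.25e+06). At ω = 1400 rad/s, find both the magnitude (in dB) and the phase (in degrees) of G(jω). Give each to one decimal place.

|G| = 57.3 dB, ∠G = -83.1°

|(j1400)² + 1710(j1400) + 2.25e+06| = |2.9e+05 + j2.394e+06| = 2.412e+06
|G(j1400)| = 1.762e+09 / 2.412e+06 = 730.67
20 log₁₀(730.67) = 57.27 dB
∠[(j1400)² + 1710(j1400) + 2.25e+06] = ∠[2.9e+05 + j2.394e+06] = 83.09°
∠G(j1400) = −83.09° = -83.09°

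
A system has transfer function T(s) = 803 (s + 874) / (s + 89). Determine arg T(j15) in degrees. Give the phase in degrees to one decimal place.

-8.6°

∠(j15 + 874) = arctan(15/874) = 0.98°
∠(j15 + 89) = arctan(15/89) = 9.57°
∠T(j15) = 0.98° − 9.57° = -8.58°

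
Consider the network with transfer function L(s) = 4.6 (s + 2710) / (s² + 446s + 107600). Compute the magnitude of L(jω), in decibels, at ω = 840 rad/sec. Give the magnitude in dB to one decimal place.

|j840 + 2710| = √(840² + 2710²) = 2837
|(j840)² + 446(j840) + 107600| = |-5.98e+05 + j3.7464e+05| = 7.057e+05
|L(j840)| = 4.6 × 2837 / 7.057e+05 = 0.018495
20 log₁₀(0.018495) = -34.66 dB

-34.7 dB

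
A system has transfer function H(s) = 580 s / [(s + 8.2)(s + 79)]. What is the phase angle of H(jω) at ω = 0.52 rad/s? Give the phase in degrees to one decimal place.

86.0 deg

∠(j0.52) = 90.00°
∠(j0.52 + 8.2) = arctan(0.52/8.2) = 3.63°
∠(j0.52 + 79) = arctan(0.52/79) = 0.38°
∠H(j0.52) = 90.00° − (3.63° + 0.38°) = 85.99°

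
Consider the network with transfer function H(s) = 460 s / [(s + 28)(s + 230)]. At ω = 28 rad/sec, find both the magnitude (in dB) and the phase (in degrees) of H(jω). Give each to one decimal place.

|j28| = 28
|j28 + 28| = √(28² + 28²) = 39.6
|j28 + 230| = √(28² + 230²) = 231.7
|H(j28)| = 460 × 28 / (39.6 × 231.7) = 1.4038
20 log₁₀(1.4038) = 2.95 dB
∠(j28) = 90.00°
∠(j28 + 28) = arctan(28/28) = 45.00°
∠(j28 + 230) = arctan(28/230) = 6.94°
∠H(j28) = 90.00° − (45.00° + 6.94°) = 38.06°

|H| = 2.9 dB, ∠H = 38.1°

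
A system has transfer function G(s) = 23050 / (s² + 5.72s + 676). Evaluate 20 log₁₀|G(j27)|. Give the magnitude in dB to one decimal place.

43.0 dB

|(j27)² + 5.72(j27) + 676| = |-53 + j154.44| = 163.3
|G(j27)| = 23050 / 163.3 = 141.17
20 log₁₀(141.17) = 42.99 dB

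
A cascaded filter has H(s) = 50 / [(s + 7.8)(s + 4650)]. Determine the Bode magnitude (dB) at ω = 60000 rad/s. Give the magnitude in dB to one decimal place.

|j60000 + 7.8| = √(60000² + 7.8²) = 6e+04
|j60000 + 4650| = √(60000² + 4650²) = 6.018e+04
|H(j60000)| = 50 / (6e+04 × 6.018e+04) = 1.3847e-08
20 log₁₀(1.3847e-08) = -157.17 dB

-157.2 dB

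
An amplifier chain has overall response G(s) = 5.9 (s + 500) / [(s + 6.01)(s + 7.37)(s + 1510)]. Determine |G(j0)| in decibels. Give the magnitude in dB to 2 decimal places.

G(0) = 5.9 × 500 / (6.01 × 7.37 × 1510) = 0.044107
20 log₁₀(0.044107) = -27.110 dB

-27.11 dB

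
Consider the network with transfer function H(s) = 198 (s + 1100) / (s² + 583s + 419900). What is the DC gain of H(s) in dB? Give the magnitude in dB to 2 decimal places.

-5.70 dB

H(0) = 198 × 1100 / 419900 = 0.51869
20 log₁₀(0.51869) = -5.702 dB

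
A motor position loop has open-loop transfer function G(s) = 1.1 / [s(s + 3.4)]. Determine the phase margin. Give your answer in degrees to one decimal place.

Gain crossover: |G(jω)| = 1 at ω ≈ 0.322 rad/s.
∠G(j0.322) = −90° − arctan(0.322/3.4) ≈ -95.41°
PM = 180° + (-95.41°) = 84.59°

84.6°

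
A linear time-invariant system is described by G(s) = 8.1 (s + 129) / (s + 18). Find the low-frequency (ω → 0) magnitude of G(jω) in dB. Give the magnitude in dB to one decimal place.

G(0) = 8.1 × 129 / 18 = 58.05
20 log₁₀(58.05) = 35.28 dB

35.3 dB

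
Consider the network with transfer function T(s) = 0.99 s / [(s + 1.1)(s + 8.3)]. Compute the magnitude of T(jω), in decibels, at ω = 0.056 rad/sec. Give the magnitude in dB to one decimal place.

|j0.056| = 0.056
|j0.056 + 1.1| = √(0.056² + 1.1²) = 1.101
|j0.056 + 8.3| = √(0.056² + 8.3²) = 8.3
|T(j0.056)| = 0.99 × 0.056 / (1.101 × 8.3) = 0.0060643
20 log₁₀(0.0060643) = -44.34 dB

-44.3 dB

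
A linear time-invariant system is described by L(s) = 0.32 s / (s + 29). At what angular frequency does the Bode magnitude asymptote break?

29 rad/sec

The single real pole at s = −29 gives a corner at ω = 29 rad/sec.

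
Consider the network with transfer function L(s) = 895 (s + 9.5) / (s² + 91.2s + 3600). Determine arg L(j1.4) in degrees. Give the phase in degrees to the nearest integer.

∠(j1.4 + 9.5) = arctan(1.4/9.5) = 8.38°
∠[(j1.4)² + 91.2(j1.4) + 3600] = ∠[3598 + j127.68] = 2.03°
∠L(j1.4) = 8.38° − 2.03° = 6.35°

6°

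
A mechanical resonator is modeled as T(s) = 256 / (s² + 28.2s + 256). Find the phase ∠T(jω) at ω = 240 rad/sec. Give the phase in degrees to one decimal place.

∠[(j240)² + 28.2(j240) + 256] = ∠[-57344 + j6768] = 173.27°
∠T(j240) = −173.27° = -173.27°

-173.3 deg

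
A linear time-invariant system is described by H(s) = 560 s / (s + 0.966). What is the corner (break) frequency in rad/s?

0.966 rad/s

The single real pole at s = −0.966 gives a corner at ω = 0.966 rad/s.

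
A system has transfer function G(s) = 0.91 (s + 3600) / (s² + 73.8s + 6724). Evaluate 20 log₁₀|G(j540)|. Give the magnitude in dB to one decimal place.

|j540 + 3600| = √(540² + 3600²) = 3640
|(j540)² + 73.8(j540) + 6724| = |-2.8488e+05 + j39852| = 2.876e+05
|G(j540)| = 0.91 × 3640 / 2.876e+05 = 0.011516
20 log₁₀(0.011516) = -38.77 dB

-38.8 dB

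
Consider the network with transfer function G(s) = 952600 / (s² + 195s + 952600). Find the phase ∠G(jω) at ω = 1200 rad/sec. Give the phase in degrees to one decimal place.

-154.4°

∠[(j1200)² + 195(j1200) + 952600] = ∠[-4.874e+05 + j2.34e+05] = 154.35°
∠G(j1200) = −154.35° = -154.35°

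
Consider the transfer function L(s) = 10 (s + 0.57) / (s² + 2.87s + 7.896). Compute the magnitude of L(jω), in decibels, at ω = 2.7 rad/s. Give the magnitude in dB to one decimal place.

|j2.7 + 0.57| = √(2.7² + 0.57²) = 2.76
|(j2.7)² + 2.87(j2.7) + 7.896| = |0.606 + j7.749| = 7.773
|L(j2.7)| = 10 × 2.76 / 7.773 = 3.5503
20 log₁₀(3.5503) = 11.01 dB

11.0 dB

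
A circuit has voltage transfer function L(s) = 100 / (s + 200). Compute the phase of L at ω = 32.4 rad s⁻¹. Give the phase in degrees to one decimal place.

∠(j32.4 + 200) = arctan(32.4/200) = 9.20°
∠L(j32.4) = −9.20° = -9.20°

-9.2°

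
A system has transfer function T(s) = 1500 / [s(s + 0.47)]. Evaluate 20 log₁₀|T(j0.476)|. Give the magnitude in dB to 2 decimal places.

73.46 dB

|j0.476 + 0.47| = √(0.476² + 0.47²) = 0.6689
|j0.476| = 0.476
|T(j0.476)| = 1500 / (0.6689 × 0.476) = 4710.9
20 log₁₀(4710.9) = 73.462 dB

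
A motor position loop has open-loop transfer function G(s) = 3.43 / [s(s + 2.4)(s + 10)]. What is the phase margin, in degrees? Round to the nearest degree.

Gain crossover: |G(jω)| = 1 at ω ≈ 0.143 rad s⁻¹.
∠G(j0.143) = −90° − arctan(0.143/2.4) − arctan(0.143/10) ≈ -94.22°
PM = 180° + (-94.22°) = 85.78°

86°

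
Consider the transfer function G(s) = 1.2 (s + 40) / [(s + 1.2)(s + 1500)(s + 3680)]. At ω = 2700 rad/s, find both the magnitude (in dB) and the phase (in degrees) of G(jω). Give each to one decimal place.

|j2700 + 40| = √(2700² + 40²) = 2700
|j2700 + 1.2| = √(2700² + 1.2²) = 2700
|j2700 + 1500| = √(2700² + 1500²) = 3089
|j2700 + 3680| = √(2700² + 3680²) = 4564
|G(j2700)| = 1.2 × 2700 / (2700 × 3089 × 4564) = 8.513e-08
20 log₁₀(8.513e-08) = -141.40 dB
∠(j2700 + 40) = arctan(2700/40) = 89.15°
∠(j2700 + 1.2) = arctan(2700/1.2) = 89.97°
∠(j2700 + 1500) = arctan(2700/1500) = 60.95°
∠(j2700 + 3680) = arctan(2700/3680) = 36.27°
∠G(j2700) = 89.15° − (89.97° + 60.95° + 36.27°) = -98.04°

|G| = -141.4 dB, ∠G = -98.0°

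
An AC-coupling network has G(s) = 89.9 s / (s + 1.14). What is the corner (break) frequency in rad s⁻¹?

The single real pole at s = −1.14 gives a corner at ω = 1.14 rad s⁻¹.

1.14 rad s⁻¹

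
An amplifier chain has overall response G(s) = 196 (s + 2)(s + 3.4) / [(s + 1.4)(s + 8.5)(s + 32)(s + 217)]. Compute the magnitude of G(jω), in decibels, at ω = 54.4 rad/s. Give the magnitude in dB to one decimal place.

|j54.4 + 2| = √(54.4² + 2²) = 54.44
|j54.4 + 3.4| = √(54.4² + 3.4²) = 54.51
|j54.4 + 1.4| = √(54.4² + 1.4²) = 54.42
|j54.4 + 8.5| = √(54.4² + 8.5²) = 55.06
|j54.4 + 32| = √(54.4² + 32²) = 63.11
|j54.4 + 217| = √(54.4² + 217²) = 223.7
|G(j54.4)| = 196 × 54.44 × 54.51 / (54.42 × 55.06 × 63.11 × 223.7) = 0.013747
20 log₁₀(0.013747) = -37.24 dB

-37.2 dB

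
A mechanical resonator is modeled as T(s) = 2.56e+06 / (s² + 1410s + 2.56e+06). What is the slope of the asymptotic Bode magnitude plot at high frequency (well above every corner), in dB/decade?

-40 dB/decade

With 0 zeros and 2 poles, the high-frequency asymptotic slope is 20 × (0 − 2) = -40 dB/decade.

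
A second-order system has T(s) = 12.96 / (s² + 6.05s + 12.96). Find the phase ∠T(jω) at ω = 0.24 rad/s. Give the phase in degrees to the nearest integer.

∠[(j0.24)² + 6.05(j0.24) + 12.96] = ∠[12.902 + j1.452] = 6.42°
∠T(j0.24) = −6.42° = -6.42°

-6°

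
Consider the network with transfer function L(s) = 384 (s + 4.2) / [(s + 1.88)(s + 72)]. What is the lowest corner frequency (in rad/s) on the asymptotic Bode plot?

1.88 rad/s

Break frequencies occur at each pole and zero magnitude: 1.88 rad/s, 4.2 rad/s, 72 rad/s.
The lowest is 1.88 rad/s.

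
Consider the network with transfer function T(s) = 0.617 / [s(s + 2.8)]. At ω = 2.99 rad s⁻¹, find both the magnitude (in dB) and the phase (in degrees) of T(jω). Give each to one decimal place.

|j2.99 + 2.8| = √(2.99² + 2.8²) = 4.096
|j2.99| = 2.99
|T(j2.99)| = 0.617 / (4.096 × 2.99) = 0.050375
20 log₁₀(0.050375) = -25.96 dB
∠(j2.99 + 2.8) = arctan(2.99/2.8) = 46.88°
∠(j2.99) = 90.00°
∠T(j2.99) = − (46.88° + 90.00°) = -136.88°

|T| = -26.0 dB, ∠T = -136.9°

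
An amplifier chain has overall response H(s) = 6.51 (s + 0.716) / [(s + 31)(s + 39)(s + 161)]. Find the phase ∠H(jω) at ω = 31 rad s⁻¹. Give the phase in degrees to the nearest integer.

-6°

∠(j31 + 0.716) = arctan(31/0.716) = 88.68°
∠(j31 + 31) = arctan(31/31) = 45.00°
∠(j31 + 39) = arctan(31/39) = 38.48°
∠(j31 + 161) = arctan(31/161) = 10.90°
∠H(j31) = 88.68° − (45.00° + 38.48° + 10.90°) = -5.70°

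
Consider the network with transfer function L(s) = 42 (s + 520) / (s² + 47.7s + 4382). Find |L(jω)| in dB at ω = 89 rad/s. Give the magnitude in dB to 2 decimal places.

12.06 dB

|j89 + 520| = √(89² + 520²) = 527.6
|(j89)² + 47.7(j89) + 4382| = |-3539 + j4245.3| = 5527
|L(j89)| = 42 × 527.6 / 5527 = 4.009
20 log₁₀(4.009) = 12.061 dB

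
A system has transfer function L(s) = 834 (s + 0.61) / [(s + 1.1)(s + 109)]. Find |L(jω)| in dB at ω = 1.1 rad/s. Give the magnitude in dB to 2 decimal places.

15.83 dB

|j1.1 + 0.61| = √(1.1² + 0.61²) = 1.258
|j1.1 + 1.1| = √(1.1² + 1.1²) = 1.556
|j1.1 + 109| = √(1.1² + 109²) = 109
|L(j1.1)| = 834 × 1.258 / (1.556 × 109) = 6.1862
20 log₁₀(6.1862) = 15.829 dB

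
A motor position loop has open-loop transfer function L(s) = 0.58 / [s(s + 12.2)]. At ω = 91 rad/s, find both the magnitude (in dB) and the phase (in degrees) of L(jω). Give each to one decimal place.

|j91 + 12.2| = √(91² + 12.2²) = 91.81
|j91| = 91
|L(j91)| = 0.58 / (91.81 × 91) = 6.9419e-05
20 log₁₀(6.9419e-05) = -83.17 dB
∠(j91 + 12.2) = arctan(91/12.2) = 82.36°
∠(j91) = 90.00°
∠L(j91) = − (82.36° + 90.00°) = -172.36°

|L| = -83.2 dB, ∠L = -172.4°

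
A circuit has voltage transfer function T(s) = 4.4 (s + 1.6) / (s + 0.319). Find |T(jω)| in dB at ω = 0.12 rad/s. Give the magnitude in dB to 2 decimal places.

|j0.12 + 1.6| = √(0.12² + 1.6²) = 1.604
|j0.12 + 0.319| = √(0.12² + 0.319²) = 0.3408
|T(j0.12)| = 4.4 × 1.604 / 0.3408 = 20.714
20 log₁₀(20.714) = 26.325 dB

26.33 dB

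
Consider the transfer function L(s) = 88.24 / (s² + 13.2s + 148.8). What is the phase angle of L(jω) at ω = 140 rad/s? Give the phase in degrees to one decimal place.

∠[(j140)² + 13.2(j140) + 148.8] = ∠[-19451 + j1848] = 174.57°
∠L(j140) = −174.57° = -174.57°

-174.6 deg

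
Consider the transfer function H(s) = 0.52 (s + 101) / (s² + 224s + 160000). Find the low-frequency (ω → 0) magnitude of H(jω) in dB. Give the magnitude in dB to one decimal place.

-69.7 dB

H(0) = 0.52 × 101 / 160000 = 0.00032825
20 log₁₀(0.00032825) = -69.68 dB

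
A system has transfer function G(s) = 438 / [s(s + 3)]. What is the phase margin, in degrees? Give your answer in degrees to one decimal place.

8.2°

Gain crossover: |G(jω)| = 1 at ω ≈ 20.8 rad/sec.
∠G(j20.8) = −90° − arctan(20.8/3) ≈ -171.80°
PM = 180° + (-171.80°) = 8.20°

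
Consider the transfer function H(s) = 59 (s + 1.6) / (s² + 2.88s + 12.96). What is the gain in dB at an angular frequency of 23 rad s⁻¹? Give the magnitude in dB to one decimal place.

|j23 + 1.6| = √(23² + 1.6²) = 23.06
|(j23)² + 2.88(j23) + 12.96| = |-516.04 + j66.24| = 520.3
|H(j23)| = 59 × 23.06 / 520.3 = 2.6145
20 log₁₀(2.6145) = 8.35 dB

8.3 dB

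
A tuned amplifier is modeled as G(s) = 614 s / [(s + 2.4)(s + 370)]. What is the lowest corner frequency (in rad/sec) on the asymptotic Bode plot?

2.4 rad/sec

Break frequencies occur at each pole and zero magnitude: 2.4 rad/sec, 370 rad/sec.
The lowest is 2.4 rad/sec.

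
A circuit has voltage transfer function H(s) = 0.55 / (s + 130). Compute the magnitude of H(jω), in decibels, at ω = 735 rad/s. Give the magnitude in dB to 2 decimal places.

-62.65 dB

|j735 + 130| = √(735² + 130²) = 746.4
|H(j735)| = 0.55 / 746.4 = 0.00073686
20 log₁₀(0.00073686) = -62.652 dB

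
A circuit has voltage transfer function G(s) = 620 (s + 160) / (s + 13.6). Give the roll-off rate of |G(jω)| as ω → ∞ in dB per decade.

With 1 zero and 1 pole, the high-frequency asymptotic slope is 20 × (1 − 1) = 0 dB/decade.

0 dB/decade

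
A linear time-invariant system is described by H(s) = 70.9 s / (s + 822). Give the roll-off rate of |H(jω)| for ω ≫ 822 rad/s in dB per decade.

With 1 zero and 1 pole, the high-frequency asymptotic slope is 20 × (1 − 1) = 0 dB/decade.

0 dB/decade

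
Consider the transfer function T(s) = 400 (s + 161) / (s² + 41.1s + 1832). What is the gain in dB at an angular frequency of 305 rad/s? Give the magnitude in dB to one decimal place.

|j305 + 161| = √(305² + 161²) = 344.9
|(j305)² + 41.1(j305) + 1832| = |-91193 + j12536| = 9.205e+04
|T(j305)| = 400 × 344.9 / 9.205e+04 = 1.4987
20 log₁₀(1.4987) = 3.51 dB

3.5 dB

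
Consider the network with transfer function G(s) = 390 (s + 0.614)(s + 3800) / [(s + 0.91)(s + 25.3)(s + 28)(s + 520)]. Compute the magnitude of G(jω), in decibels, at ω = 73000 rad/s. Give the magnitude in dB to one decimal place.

|j73000 + 0.614| = √(73000² + 0.614²) = 7.3e+04
|j73000 + 3800| = √(73000² + 3800²) = 7.31e+04
|j73000 + 0.91| = √(73000² + 0.91²) = 7.3e+04
|j73000 + 25.3| = √(73000² + 25.3²) = 7.3e+04
|j73000 + 28| = √(73000² + 28²) = 7.3e+04
|j73000 + 520| = √(73000² + 520²) = 7.3e+04
|G(j73000)| = 390 × 7.3e+04 × 7.31e+04 / (7.3e+04 × 7.3e+04 × 7.3e+04 × 7.3e+04) = 7.3282e-08
20 log₁₀(7.3282e-08) = -142.70 dB

-142.7 dB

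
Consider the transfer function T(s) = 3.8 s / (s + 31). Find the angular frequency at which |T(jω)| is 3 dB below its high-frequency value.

For a single-pole high-pass, the −3 dB point is at the pole: ω = 31 rad/sec.

31 rad/sec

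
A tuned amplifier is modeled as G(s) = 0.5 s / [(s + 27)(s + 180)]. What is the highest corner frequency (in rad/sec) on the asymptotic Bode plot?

180 rad/sec

Break frequencies occur at each pole and zero magnitude: 27 rad/sec, 180 rad/sec.
The highest is 180 rad/sec.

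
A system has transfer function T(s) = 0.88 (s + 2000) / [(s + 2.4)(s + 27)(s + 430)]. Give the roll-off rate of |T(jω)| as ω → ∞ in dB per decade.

With 1 zero and 3 poles, the high-frequency asymptotic slope is 20 × (1 − 3) = -40 dB/decade.

-40 dB/decade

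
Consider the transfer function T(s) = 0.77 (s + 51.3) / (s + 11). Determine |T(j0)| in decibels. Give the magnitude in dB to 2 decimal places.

11.10 dB

T(0) = 0.77 × 51.3 / 11 = 3.591
20 log₁₀(3.591) = 11.104 dB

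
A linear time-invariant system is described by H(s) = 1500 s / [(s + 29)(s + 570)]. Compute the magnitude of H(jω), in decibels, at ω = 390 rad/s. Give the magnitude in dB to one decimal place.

|j390| = 390
|j390 + 29| = √(390² + 29²) = 391.1
|j390 + 570| = √(390² + 570²) = 690.7
|H(j390)| = 1500 × 390 / (391.1 × 690.7) = 2.1659
20 log₁₀(2.1659) = 6.71 dB

6.7 dB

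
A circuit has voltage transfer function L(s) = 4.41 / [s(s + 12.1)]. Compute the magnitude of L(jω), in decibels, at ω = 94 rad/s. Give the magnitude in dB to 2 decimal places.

-66.11 dB

|j94 + 12.1| = √(94² + 12.1²) = 94.78
|j94| = 94
|L(j94)| = 4.41 / (94.78 × 94) = 0.00049501
20 log₁₀(0.00049501) = -66.108 dB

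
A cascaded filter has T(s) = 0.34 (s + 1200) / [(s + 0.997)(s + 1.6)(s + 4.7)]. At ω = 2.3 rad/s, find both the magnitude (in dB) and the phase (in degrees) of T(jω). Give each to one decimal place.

|T| = 20.9 dB, ∠T = -147.7°

|j2.3 + 1200| = √(2.3² + 1200²) = 1200
|j2.3 + 0.997| = √(2.3² + 0.997²) = 2.507
|j2.3 + 1.6| = √(2.3² + 1.6²) = 2.802
|j2.3 + 4.7| = √(2.3² + 4.7²) = 5.233
|T(j2.3)| = 0.34 × 1200 / (2.507 × 2.802 × 5.233) = 11.102
20 log₁₀(11.102) = 20.91 dB
∠(j2.3 + 1200) = arctan(2.3/1200) = 0.11°
∠(j2.3 + 0.997) = arctan(2.3/0.997) = 66.56°
∠(j2.3 + 1.6) = arctan(2.3/1.6) = 55.18°
∠(j2.3 + 4.7) = arctan(2.3/4.7) = 26.08°
∠T(j2.3) = 0.11° − (66.56° + 55.18° + 26.08°) = -147.71°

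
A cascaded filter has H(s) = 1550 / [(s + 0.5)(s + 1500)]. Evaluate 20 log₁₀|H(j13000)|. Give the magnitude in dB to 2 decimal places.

|j13000 + 0.5| = √(13000² + 0.5²) = 1.3e+04
|j13000 + 1500| = √(13000² + 1500²) = 1.309e+04
|H(j13000)| = 1550 / (1.3e+04 × 1.309e+04) = 9.1111e-06
20 log₁₀(9.1111e-06) = -100.809 dB

-100.81 dB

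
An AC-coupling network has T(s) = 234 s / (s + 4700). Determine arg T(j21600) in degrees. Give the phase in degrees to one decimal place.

∠(j21600) = 90.00°
∠(j21600 + 4700) = arctan(21600/4700) = 77.72°
∠T(j21600) = 90.00° − 77.72° = 12.28°

12.3 deg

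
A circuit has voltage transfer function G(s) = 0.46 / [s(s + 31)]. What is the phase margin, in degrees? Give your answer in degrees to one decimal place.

Gain crossover: |G(jω)| = 1 at ω ≈ 0.0148 rad/s.
∠G(j0.0148) = −90° − arctan(0.0148/31) ≈ -90.03°
PM = 180° + (-90.03°) = 89.97°

90.0°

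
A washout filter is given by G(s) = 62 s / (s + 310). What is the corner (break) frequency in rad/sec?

The single real pole at s = −310 gives a corner at ω = 310 rad/sec.

310 rad/sec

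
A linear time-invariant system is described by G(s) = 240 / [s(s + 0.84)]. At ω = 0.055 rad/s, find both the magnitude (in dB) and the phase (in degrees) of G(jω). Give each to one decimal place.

|j0.055 + 0.84| = √(0.055² + 0.84²) = 0.8418
|j0.055| = 0.055
|G(j0.055)| = 240 / (0.8418 × 0.055) = 5183.7
20 log₁₀(5183.7) = 74.29 dB
∠(j0.055 + 0.84) = arctan(0.055/0.84) = 3.75°
∠(j0.055) = 90.00°
∠G(j0.055) = − (3.75° + 90.00°) = -93.75°

|G| = 74.3 dB, ∠G = -93.7°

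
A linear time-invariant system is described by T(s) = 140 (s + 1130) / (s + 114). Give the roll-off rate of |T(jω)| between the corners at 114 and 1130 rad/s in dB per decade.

-20 dB/decade

In this band the factors already past their corner are: pole at 114; net slope = -20 dB/decade.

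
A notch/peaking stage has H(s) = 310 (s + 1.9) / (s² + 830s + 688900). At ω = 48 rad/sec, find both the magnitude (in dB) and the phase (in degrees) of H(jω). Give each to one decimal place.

|j48 + 1.9| = √(48² + 1.9²) = 48.04
|(j48)² + 830(j48) + 688900| = |6.866e+05 + j39840| = 6.878e+05
|H(j48)| = 310 × 48.04 / 6.878e+05 = 0.021653
20 log₁₀(0.021653) = -33.29 dB
∠(j48 + 1.9) = arctan(48/1.9) = 87.73°
∠[(j48)² + 830(j48) + 688900] = ∠[6.866e+05 + j39840] = 3.32°
∠H(j48) = 87.73° − 3.32° = 84.41°

|H| = -33.3 dB, ∠H = 84.4°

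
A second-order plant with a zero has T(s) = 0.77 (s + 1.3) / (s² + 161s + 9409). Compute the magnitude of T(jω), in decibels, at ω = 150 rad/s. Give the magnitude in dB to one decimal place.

|j150 + 1.3| = √(150² + 1.3²) = 150
|(j150)² + 161(j150) + 9409| = |-13091 + j24150| = 2.747e+04
|T(j150)| = 0.77 × 150 / 2.747e+04 = 0.0042048
20 log₁₀(0.0042048) = -47.53 dB

-47.5 dB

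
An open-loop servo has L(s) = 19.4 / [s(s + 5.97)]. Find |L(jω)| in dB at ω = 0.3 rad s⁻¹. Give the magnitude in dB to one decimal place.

|j0.3 + 5.97| = √(0.3² + 5.97²) = 5.978
|j0.3| = 0.3
|L(j0.3)| = 19.4 / (5.978 × 0.3) = 10.818
20 log₁₀(10.818) = 20.68 dB

20.7 dB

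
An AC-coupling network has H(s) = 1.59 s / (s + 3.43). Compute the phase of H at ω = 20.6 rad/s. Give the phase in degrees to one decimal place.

9.5°

∠(j20.6) = 90.00°
∠(j20.6 + 3.43) = arctan(20.6/3.43) = 80.55°
∠H(j20.6) = 90.00° − 80.55° = 9.45°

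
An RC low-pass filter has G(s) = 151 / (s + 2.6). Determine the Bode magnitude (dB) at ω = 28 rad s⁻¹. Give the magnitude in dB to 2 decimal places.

14.60 dB

|j28 + 2.6| = √(28² + 2.6²) = 28.12
|G(j28)| = 151 / 28.12 = 5.3698
20 log₁₀(5.3698) = 14.599 dB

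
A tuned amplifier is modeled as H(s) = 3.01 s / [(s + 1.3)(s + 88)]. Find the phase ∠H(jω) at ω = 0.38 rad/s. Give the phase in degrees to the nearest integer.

73 deg

∠(j0.38) = 90.00°
∠(j0.38 + 1.3) = arctan(0.38/1.3) = 16.29°
∠(j0.38 + 88) = arctan(0.38/88) = 0.25°
∠H(j0.38) = 90.00° − (16.29° + 0.25°) = 73.46°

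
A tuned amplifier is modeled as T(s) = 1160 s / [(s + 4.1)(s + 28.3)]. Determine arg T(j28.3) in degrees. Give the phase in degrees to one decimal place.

-36.8°

∠(j28.3) = 90.00°
∠(j28.3 + 4.1) = arctan(28.3/4.1) = 81.76°
∠(j28.3 + 28.3) = arctan(28.3/28.3) = 45.00°
∠T(j28.3) = 90.00° − (81.76° + 45.00°) = -36.76°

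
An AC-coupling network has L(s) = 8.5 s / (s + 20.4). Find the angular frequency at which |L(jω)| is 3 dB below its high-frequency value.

20.4 rad/s

For a single-pole high-pass, the −3 dB point is at the pole: ω = 20.4 rad/s.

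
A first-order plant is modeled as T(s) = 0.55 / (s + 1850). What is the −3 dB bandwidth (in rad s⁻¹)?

For a single-pole low-pass, the −3 dB point is at the pole: ω = 1850 rad s⁻¹.

1850 rad s⁻¹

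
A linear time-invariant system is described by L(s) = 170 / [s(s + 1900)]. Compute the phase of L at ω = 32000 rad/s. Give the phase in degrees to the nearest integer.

∠(j32000 + 1900) = arctan(32000/1900) = 86.60°
∠(j32000) = 90.00°
∠L(j32000) = − (86.60° + 90.00°) = -176.60°

-177°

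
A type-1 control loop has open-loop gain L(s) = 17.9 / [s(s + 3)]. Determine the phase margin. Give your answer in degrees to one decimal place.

38.8°

Gain crossover: |L(jω)| = 1 at ω ≈ 3.74 rad/sec.
∠L(j3.74) = −90° − arctan(3.74/3) ≈ -141.23°
PM = 180° + (-141.23°) = 38.77°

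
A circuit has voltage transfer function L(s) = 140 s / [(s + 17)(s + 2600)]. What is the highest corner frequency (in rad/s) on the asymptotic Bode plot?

Break frequencies occur at each pole and zero magnitude: 17 rad/s, 2600 rad/s.
The highest is 2600 rad/s.

2600 rad/s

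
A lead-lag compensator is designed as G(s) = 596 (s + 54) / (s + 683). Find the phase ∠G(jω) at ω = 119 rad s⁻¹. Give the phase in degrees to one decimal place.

∠(j119 + 54) = arctan(119/54) = 65.59°
∠(j119 + 683) = arctan(119/683) = 9.88°
∠G(j119) = 65.59° − 9.88° = 55.71°

55.7°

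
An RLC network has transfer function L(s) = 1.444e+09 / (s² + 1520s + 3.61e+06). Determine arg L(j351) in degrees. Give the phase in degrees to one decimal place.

∠[(j351)² + 1520(j351) + 3.61e+06] = ∠[3.4868e+06 + j5.3352e+05] = 8.70°
∠L(j351) = −8.70° = -8.70°

-8.7°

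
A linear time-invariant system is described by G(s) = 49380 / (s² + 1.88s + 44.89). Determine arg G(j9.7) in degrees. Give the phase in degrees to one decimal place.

∠[(j9.7)² + 1.88(j9.7) + 44.89] = ∠[-49.2 + j18.236] = 159.66°
∠G(j9.7) = −159.66° = -159.66°

-159.7 deg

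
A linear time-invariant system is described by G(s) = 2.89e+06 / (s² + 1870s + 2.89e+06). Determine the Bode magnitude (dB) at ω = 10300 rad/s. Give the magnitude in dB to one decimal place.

|(j10300)² + 1870(j10300) + 2.89e+06| = |-1.032e+08 + j1.9261e+07| = 1.05e+08
|G(j10300)| = 2.89e+06 / 1.05e+08 = 0.027529
20 log₁₀(0.027529) = -31.20 dB

-31.2 dB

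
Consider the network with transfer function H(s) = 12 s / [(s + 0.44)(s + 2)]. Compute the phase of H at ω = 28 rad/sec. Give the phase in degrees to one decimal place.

-85.0 deg

∠(j28) = 90.00°
∠(j28 + 0.44) = arctan(28/0.44) = 89.10°
∠(j28 + 2) = arctan(28/2) = 85.91°
∠H(j28) = 90.00° − (89.10° + 85.91°) = -85.01°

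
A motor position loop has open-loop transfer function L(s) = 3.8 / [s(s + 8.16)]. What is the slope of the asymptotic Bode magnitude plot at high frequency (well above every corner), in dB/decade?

With 0 zeros and 2 poles, the high-frequency asymptotic slope is 20 × (0 − 2) = -40 dB/decade.

-40 dB/decade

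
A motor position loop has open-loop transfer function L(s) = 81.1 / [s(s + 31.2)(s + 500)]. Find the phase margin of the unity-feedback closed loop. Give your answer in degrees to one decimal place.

Gain crossover: |L(jω)| = 1 at ω ≈ 0.0052 rad/sec.
∠L(j0.0052) = −90° − arctan(0.0052/31.2) − arctan(0.0052/500) ≈ -90.01°
PM = 180° + (-90.01°) = 89.99°

90.0°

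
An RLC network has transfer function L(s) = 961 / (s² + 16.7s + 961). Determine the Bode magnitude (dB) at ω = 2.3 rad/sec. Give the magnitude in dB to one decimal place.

|(j2.3)² + 16.7(j2.3) + 961| = |955.71 + j38.41| = 956.5
|L(j2.3)| = 961 / 956.5 = 1.0047
20 log₁₀(1.0047) = 0.04 dB

0.0 dB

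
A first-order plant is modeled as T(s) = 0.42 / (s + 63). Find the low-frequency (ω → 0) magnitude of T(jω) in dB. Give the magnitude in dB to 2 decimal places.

-43.52 dB

T(0) = 0.42 / 63 = 0.0066667
20 log₁₀(0.0066667) = -43.522 dB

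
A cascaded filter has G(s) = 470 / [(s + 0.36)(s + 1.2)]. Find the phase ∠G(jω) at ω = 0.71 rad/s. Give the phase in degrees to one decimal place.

-93.7 deg

∠(j0.71 + 0.36) = arctan(0.71/0.36) = 63.11°
∠(j0.71 + 1.2) = arctan(0.71/1.2) = 30.61°
∠G(j0.71) = − (63.11° + 30.61°) = -93.72°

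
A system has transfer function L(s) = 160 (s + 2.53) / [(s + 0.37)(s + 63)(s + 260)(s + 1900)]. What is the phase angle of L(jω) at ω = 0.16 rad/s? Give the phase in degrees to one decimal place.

∠(j0.16 + 2.53) = arctan(0.16/2.53) = 3.62°
∠(j0.16 + 0.37) = arctan(0.16/0.37) = 23.39°
∠(j0.16 + 63) = arctan(0.16/63) = 0.15°
∠(j0.16 + 260) = arctan(0.16/260) = 0.04°
∠(j0.16 + 1900) = arctan(0.16/1900) = 0.00°
∠L(j0.16) = 3.62° − (23.39° + 0.15° + 0.04° + 0.00°) = -19.95°

-20.0°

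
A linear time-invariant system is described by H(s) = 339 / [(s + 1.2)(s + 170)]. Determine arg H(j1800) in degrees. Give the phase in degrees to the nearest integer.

∠(j1800 + 1.2) = arctan(1800/1.2) = 89.96°
∠(j1800 + 170) = arctan(1800/170) = 84.60°
∠H(j1800) = − (89.96° + 84.60°) = -174.57°

-175°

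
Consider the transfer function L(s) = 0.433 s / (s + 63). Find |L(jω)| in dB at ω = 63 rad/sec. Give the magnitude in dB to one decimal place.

-10.3 dB

|j63| = 63
|j63 + 63| = √(63² + 63²) = 89.1
|L(j63)| = 0.433 × 63 / 89.1 = 0.30618
20 log₁₀(0.30618) = -10.28 dB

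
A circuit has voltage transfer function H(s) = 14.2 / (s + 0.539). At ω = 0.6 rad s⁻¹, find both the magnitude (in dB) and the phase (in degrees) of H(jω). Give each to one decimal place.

|j0.6 + 0.539| = √(0.6² + 0.539²) = 0.8065
|H(j0.6)| = 14.2 / 0.8065 = 17.606
20 log₁₀(17.606) = 24.91 dB
∠(j0.6 + 0.539) = arctan(0.6/0.539) = 48.07°
∠H(j0.6) = −48.07° = -48.07°

|H| = 24.9 dB, ∠H = -48.1°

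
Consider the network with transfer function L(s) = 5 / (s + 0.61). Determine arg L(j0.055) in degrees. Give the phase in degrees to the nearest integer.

-5°

∠(j0.055 + 0.61) = arctan(0.055/0.61) = 5.15°
∠L(j0.055) = −5.15° = -5.15°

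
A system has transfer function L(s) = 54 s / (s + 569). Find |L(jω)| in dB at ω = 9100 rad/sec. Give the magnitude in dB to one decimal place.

34.6 dB

|j9100| = 9100
|j9100 + 569| = √(9100² + 569²) = 9118
|L(j9100)| = 54 × 9100 / 9118 = 53.895
20 log₁₀(53.895) = 34.63 dB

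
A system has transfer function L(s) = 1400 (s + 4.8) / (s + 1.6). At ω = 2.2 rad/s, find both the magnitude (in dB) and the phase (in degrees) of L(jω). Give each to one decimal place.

|L| = 68.7 dB, ∠L = -29.3°

|j2.2 + 4.8| = √(2.2² + 4.8²) = 5.28
|j2.2 + 1.6| = √(2.2² + 1.6²) = 2.72
|L(j2.2)| = 1400 × 5.28 / 2.72 = 2717.4
20 log₁₀(2717.4) = 68.68 dB
∠(j2.2 + 4.8) = arctan(2.2/4.8) = 24.62°
∠(j2.2 + 1.6) = arctan(2.2/1.6) = 53.97°
∠L(j2.2) = 24.62° − 53.97° = -29.35°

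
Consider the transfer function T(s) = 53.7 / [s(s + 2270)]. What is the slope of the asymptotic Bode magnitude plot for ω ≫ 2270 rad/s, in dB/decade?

-40 dB/decade

With 0 zeros and 2 poles, the high-frequency asymptotic slope is 20 × (0 − 2) = -40 dB/decade.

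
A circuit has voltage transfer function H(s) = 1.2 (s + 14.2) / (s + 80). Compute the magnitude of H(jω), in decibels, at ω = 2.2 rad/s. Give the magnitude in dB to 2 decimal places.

|j2.2 + 14.2| = √(2.2² + 14.2²) = 14.37
|j2.2 + 80| = √(2.2² + 80²) = 80.03
|H(j2.2)| = 1.2 × 14.37 / 80.03 = 0.21546
20 log₁₀(0.21546) = -13.333 dB

-13.33 dB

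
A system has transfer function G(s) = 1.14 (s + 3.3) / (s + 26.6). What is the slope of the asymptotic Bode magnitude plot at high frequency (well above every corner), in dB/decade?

With 1 zero and 1 pole, the high-frequency asymptotic slope is 20 × (1 − 1) = 0 dB/decade.

0 dB/decade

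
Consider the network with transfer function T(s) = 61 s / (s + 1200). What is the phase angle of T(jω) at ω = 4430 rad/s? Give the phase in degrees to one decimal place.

∠(j4430) = 90.00°
∠(j4430 + 1200) = arctan(4430/1200) = 74.84°
∠T(j4430) = 90.00° − 74.84° = 15.16°

15.2°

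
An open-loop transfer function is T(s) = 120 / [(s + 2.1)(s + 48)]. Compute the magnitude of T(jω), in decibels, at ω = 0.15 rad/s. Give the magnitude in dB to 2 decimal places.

1.49 dB

|j0.15 + 2.1| = √(0.15² + 2.1²) = 2.105
|j0.15 + 48| = √(0.15² + 48²) = 48
|T(j0.15)| = 120 / (2.105 × 48) = 1.1874
20 log₁₀(1.1874) = 1.492 dB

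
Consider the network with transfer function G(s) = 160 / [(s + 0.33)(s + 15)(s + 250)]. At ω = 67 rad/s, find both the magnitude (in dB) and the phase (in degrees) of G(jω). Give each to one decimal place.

|j67 + 0.33| = √(67² + 0.33²) = 67
|j67 + 15| = √(67² + 15²) = 68.66
|j67 + 250| = √(67² + 250²) = 258.8
|G(j67)| = 160 / (67 × 68.66 × 258.8) = 0.00013438
20 log₁₀(0.00013438) = -77.43 dB
∠(j67 + 0.33) = arctan(67/0.33) = 89.72°
∠(j67 + 15) = arctan(67/15) = 77.38°
∠(j67 + 250) = arctan(67/250) = 15.00°
∠G(j67) = − (89.72° + 77.38° + 15.00°) = -182.10°

|G| = -77.4 dB, ∠G = -182.1 deg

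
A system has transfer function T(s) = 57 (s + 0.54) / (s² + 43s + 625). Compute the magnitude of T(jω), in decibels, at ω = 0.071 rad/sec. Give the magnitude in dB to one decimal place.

-26.1 dB

|j0.071 + 0.54| = √(0.071² + 0.54²) = 0.5446
|(j0.071)² + 43(j0.071) + 625| = |624.99 + j3.053| = 625
|T(j0.071)| = 57 × 0.5446 / 625 = 0.049672
20 log₁₀(0.049672) = -26.08 dB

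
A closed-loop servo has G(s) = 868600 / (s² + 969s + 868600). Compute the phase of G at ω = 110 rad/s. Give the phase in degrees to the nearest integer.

-7°

∠[(j110)² + 969(j110) + 868600] = ∠[8.565e+05 + j1.0659e+05] = 7.09°
∠G(j110) = −7.09° = -7.09°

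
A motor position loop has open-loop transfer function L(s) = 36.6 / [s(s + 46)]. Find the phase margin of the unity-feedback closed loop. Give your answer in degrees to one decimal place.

Gain crossover: |L(jω)| = 1 at ω ≈ 0.796 rad/s.
∠L(j0.796) = −90° − arctan(0.796/46) ≈ -90.99°
PM = 180° + (-90.99°) = 89.01°

89.0°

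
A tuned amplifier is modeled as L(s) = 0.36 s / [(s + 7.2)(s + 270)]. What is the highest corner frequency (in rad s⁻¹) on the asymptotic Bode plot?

Break frequencies occur at each pole and zero magnitude: 7.2 rad s⁻¹, 270 rad s⁻¹.
The highest is 270 rad s⁻¹.

270 rad s⁻¹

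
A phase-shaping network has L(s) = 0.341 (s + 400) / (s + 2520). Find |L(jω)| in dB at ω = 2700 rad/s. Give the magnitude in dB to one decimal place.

|j2700 + 400| = √(2700² + 400²) = 2729
|j2700 + 2520| = √(2700² + 2520²) = 3693
|L(j2700)| = 0.341 × 2729 / 3693 = 0.25201
20 log₁₀(0.25201) = -11.97 dB

-12.0 dB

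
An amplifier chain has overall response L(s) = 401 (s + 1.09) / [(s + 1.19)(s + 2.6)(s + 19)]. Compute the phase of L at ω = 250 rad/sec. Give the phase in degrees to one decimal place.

-175.0°

∠(j250 + 1.09) = arctan(250/1.09) = 89.75°
∠(j250 + 1.19) = arctan(250/1.19) = 89.73°
∠(j250 + 2.6) = arctan(250/2.6) = 89.40°
∠(j250 + 19) = arctan(250/19) = 85.65°
∠L(j250) = 89.75° − (89.73° + 89.40° + 85.65°) = -175.04°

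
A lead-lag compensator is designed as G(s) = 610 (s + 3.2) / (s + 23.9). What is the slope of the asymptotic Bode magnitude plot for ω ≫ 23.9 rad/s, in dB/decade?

With 1 zero and 1 pole, the high-frequency asymptotic slope is 20 × (1 − 1) = 0 dB/decade.

0 dB/decade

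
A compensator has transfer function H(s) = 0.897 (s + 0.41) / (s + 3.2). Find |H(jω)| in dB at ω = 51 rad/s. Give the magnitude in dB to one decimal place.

|j51 + 0.41| = √(51² + 0.41²) = 51
|j51 + 3.2| = √(51² + 3.2²) = 51.1
|H(j51)| = 0.897 × 51 / 51.1 = 0.89527
20 log₁₀(0.89527) = -0.96 dB

-1.0 dB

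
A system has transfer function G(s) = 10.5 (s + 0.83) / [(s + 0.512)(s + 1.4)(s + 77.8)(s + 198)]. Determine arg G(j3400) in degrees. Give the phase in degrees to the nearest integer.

∠(j3400 + 0.83) = arctan(3400/0.83) = 89.99°
∠(j3400 + 0.512) = arctan(3400/0.512) = 89.99°
∠(j3400 + 1.4) = arctan(3400/1.4) = 89.98°
∠(j3400 + 77.8) = arctan(3400/77.8) = 88.69°
∠(j3400 + 198) = arctan(3400/198) = 86.67°
∠G(j3400) = 89.99° − (89.99° + 89.98° + 88.69° + 86.67°) = -265.34°

-265°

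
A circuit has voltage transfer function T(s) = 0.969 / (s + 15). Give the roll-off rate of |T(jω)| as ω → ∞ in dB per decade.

With 0 zeros and 1 pole, the high-frequency asymptotic slope is 20 × (0 − 1) = -20 dB/decade.

-20 dB/decade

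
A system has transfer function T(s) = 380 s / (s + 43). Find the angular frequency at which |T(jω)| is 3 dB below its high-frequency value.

43 rad s⁻¹

For a single-pole high-pass, the −3 dB point is at the pole: ω = 43 rad s⁻¹.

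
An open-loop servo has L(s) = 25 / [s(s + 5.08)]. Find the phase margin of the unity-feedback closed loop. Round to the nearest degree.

Gain crossover: |L(jω)| = 1 at ω ≈ 3.9 rad/sec.
∠L(j3.9) = −90° − arctan(3.9/5.08) ≈ -127.53°
PM = 180° + (-127.53°) = 52.47°

52°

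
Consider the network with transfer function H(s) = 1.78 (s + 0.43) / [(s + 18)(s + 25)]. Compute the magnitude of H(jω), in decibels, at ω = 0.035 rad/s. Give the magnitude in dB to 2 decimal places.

-55.36 dB

|j0.035 + 0.43| = √(0.035² + 0.43²) = 0.4314
|j0.035 + 18| = √(0.035² + 18²) = 18
|j0.035 + 25| = √(0.035² + 25²) = 25
|H(j0.035)| = 1.78 × 0.4314 / (18 × 25) = 0.0017065
20 log₁₀(0.0017065) = -55.358 dB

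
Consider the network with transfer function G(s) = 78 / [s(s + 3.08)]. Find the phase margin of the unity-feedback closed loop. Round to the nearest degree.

20 deg

Gain crossover: |G(jω)| = 1 at ω ≈ 8.57 rad/s.
∠G(j8.57) = −90° − arctan(8.57/3.08) ≈ -160.23°
PM = 180° + (-160.23°) = 19.77°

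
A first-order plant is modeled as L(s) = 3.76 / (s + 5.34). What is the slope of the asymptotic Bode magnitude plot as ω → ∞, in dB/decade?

-20 dB/decade

With 0 zeros and 1 pole, the high-frequency asymptotic slope is 20 × (0 − 1) = -20 dB/decade.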